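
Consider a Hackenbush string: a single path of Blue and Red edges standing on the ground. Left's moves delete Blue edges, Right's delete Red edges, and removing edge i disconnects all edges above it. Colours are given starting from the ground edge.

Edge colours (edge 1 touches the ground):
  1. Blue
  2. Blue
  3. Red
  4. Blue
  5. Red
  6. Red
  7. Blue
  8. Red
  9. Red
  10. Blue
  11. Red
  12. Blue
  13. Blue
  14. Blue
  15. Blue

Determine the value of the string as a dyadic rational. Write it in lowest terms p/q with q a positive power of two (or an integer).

1 of 15 · B · max L 0 · min R +∞ ⇒ 1
2 of 15 · BB · max L 1 · min R +∞ ⇒ 2
3 of 15 · BBR · max L 1 · min R 2 ⇒ 3/2
4 of 15 · BBRB · max L 3/2 · min R 2 ⇒ 7/4
5 of 15 · BBRBR · max L 3/2 · min R 7/4 ⇒ 13/8
6 of 15 · BBRBRR · max L 3/2 · min R 13/8 ⇒ 25/16
7 of 15 · BBRBRRB · max L 25/16 · min R 13/8 ⇒ 51/32
8 of 15 · BBRBRRBR · max L 25/16 · min R 51/32 ⇒ 101/64
9 of 15 · BBRBRRBRR · max L 25/16 · min R 101/64 ⇒ 201/128
10 of 15 · BBRBRRBRRB · max L 201/128 · min R 101/64 ⇒ 403/256
11 of 15 · BBRBRRBRRBR · max L 201/128 · min R 403/256 ⇒ 805/512
12 of 15 · BBRBRRBRRBRB · max L 805/512 · min R 403/256 ⇒ 1611/1024
13 of 15 · BBRBRRBRRBRBB · max L 1611/1024 · min R 403/256 ⇒ 3223/2048
14 of 15 · BBRBRRBRRBRBBB · max L 3223/2048 · min R 403/256 ⇒ 6447/4096
15 of 15 · BBRBRRBRRBRBBBB · max L 6447/4096 · min R 403/256 ⇒ 12895/8192

12895/8192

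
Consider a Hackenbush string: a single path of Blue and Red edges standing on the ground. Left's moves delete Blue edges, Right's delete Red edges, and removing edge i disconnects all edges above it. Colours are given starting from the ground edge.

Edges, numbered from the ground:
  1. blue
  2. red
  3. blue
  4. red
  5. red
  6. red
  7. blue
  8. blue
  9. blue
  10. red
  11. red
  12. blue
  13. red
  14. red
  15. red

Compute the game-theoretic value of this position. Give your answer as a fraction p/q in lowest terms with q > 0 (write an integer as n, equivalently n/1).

Recurse on prefixes of the 15-edge string blue red blue red red red blue blue blue red red blue red red red:
edge 1 of 15 (blue): { 0 | (no moves) } — 1
edge 2 of 15 (red): { 0 | 1 } — 1/2
edge 3 of 15 (blue): { 0; 1/2 | 1 } — 3/4
edge 4 of 15 (red): { 0; 1/2 | 3/4; 1 } — 5/8
edge 5 of 15 (red): { 0; 1/2 | 5/8; 3/4; 1 } — 9/16
edge 6 of 15 (red): { 0; 1/2 | 9/16; 5/8; 3/4; 1 } — 17/32
edge 7 of 15 (blue): { 0; 1/2; 17/32 | 9/16; 5/8; 3/4; 1 } — 35/64
edge 8 of 15 (blue): { 0; 1/2; 17/32; 35/64 | 9/16; 5/8; 3/4; 1 } — 71/128
edge 9 of 15 (blue): { 0; 1/2; 17/32; 35/64; 71/128 | 9/16; 5/8; 3/4; 1 } — 143/256
edge 10 of 15 (red): { 0; 1/2; 17/32; 35/64; 71/128 | 143/256; 9/16; 5/8; 3/4; 1 } — 285/512
edge 11 of 15 (red): { 0; 1/2; 17/32; 35/64; 71/128 | 285/512; 143/256; 9/16; 5/8; 3/4; 1 } — 569/1024
edge 12 of 15 (blue): { 0; 1/2; 17/32; 35/64; 71/128; 569/1024 | 285/512; 143/256; 9/16; 5/8; 3/4; 1 } — 1139/2048
edge 13 of 15 (red): { 0; 1/2; 17/32; 35/64; 71/128; 569/1024 | 1139/2048; 285/512; 143/256; 9/16; 5/8; 3/4; 1 } — 2277/4096
edge 14 of 15 (red): { 0; 1/2; 17/32; 35/64; 71/128; 569/1024 | 2277/4096; 1139/2048; 285/512; 143/256; 9/16; 5/8; 3/4; 1 } — 4553/8192
edge 15 of 15 (red): { 0; 1/2; 17/32; 35/64; 71/128; 569/1024 | 4553/8192; 2277/4096; 1139/2048; 285/512; 143/256; 9/16; 5/8; 3/4; 1 } — 9105/16384

9105/16384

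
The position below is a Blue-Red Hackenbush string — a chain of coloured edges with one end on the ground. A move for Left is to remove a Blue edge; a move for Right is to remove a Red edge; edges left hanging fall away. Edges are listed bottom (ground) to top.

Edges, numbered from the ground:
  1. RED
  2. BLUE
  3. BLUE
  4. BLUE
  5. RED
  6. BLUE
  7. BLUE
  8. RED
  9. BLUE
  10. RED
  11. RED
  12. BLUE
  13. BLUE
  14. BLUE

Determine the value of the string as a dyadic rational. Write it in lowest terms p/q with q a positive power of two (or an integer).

Build g(s[:k]) for k = 1..14, string s = RED BLUE BLUE BLUE RED BLUE BLUE RED BLUE RED RED BLUE BLUE BLUE.
1 of 14 · R · max L −∞ · min R 0 ⇒ -1
2 of 14 · RB · max L -1 · min R 0 ⇒ -1/2
3 of 14 · RBB · max L -1/2 · min R 0 ⇒ -1/4
4 of 14 · RBBB · max L -1/4 · min R 0 ⇒ -1/8
5 of 14 · RBBBR · max L -1/4 · min R -1/8 ⇒ -3/16
6 of 14 · RBBBRB · max L -3/16 · min R -1/8 ⇒ -5/32
7 of 14 · RBBBRBB · max L -5/32 · min R -1/8 ⇒ -9/64
8 of 14 · RBBBRBBR · max L -5/32 · min R -9/64 ⇒ -19/128
9 of 14 · RBBBRBBRB · max L -19/128 · min R -9/64 ⇒ -37/256
10 of 14 · RBBBRBBRBR · max L -19/128 · min R -37/256 ⇒ -75/512
11 of 14 · RBBBRBBRBRR · max L -19/128 · min R -75/512 ⇒ -151/1024
12 of 14 · RBBBRBBRBRRB · max L -151/1024 · min R -75/512 ⇒ -301/2048
13 of 14 · RBBBRBBRBRRBB · max L -301/2048 · min R -75/512 ⇒ -601/4096
14 of 14 · RBBBRBBRBRRBBB · max L -601/4096 · min R -75/512 ⇒ -1201/8192

-1201/8192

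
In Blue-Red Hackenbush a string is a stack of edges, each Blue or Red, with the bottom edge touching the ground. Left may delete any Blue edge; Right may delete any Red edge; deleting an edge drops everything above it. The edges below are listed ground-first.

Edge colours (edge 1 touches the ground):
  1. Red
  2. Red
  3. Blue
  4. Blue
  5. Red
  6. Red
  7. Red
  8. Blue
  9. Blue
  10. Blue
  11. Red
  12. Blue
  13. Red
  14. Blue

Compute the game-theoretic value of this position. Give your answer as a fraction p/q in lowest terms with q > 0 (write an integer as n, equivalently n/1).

edge 1 of 14 (Red): {  | 0 } — -1
edge 2 of 14 (Red): {  | -1 0 } — -2
edge 3 of 14 (Blue): { -2 | -1 0 } — -3/2
edge 4 of 14 (Blue): { -2 -3/2 | -1 0 } — -5/4
edge 5 of 14 (Red): { -2 -3/2 | -5/4 -1 0 } — -11/8
edge 6 of 14 (Red): { -2 -3/2 | -11/8 -5/4 -1 0 } — -23/16
edge 7 of 14 (Red): { -2 -3/2 | -23/16 -11/8 -5/4 -1 0 } — -47/32
edge 8 of 14 (Blue): { -2 -3/2 -47/32 | -23/16 -11/8 -5/4 -1 0 } — -93/64
edge 9 of 14 (Blue): { -2 -3/2 -47/32 -93/64 | -23/16 -11/8 -5/4 -1 0 } — -185/128
edge 10 of 14 (Blue): { -2 -3/2 -47/32 -93/64 -185/128 | -23/16 -11/8 -5/4 -1 0 } — -369/256
edge 11 of 14 (Red): { -2 -3/2 -47/32 -93/64 -185/128 | -369/256 -23/16 -11/8 -5/4 -1 0 } — -739/512
edge 12 of 14 (Blue): { -2 -3/2 -47/32 -93/64 -185/128 -739/512 | -369/256 -23/16 -11/8 -5/4 -1 0 } — -1477/1024
edge 13 of 14 (Red): { -2 -3/2 -47/32 -93/64 -185/128 -739/512 | -1477/1024 -369/256 -23/16 -11/8 -5/4 -1 0 } — -2955/2048
edge 14 of 14 (Blue): { -2 -3/2 -47/32 -93/64 -185/128 -739/512 -2955/2048 | -1477/1024 -369/256 -23/16 -11/8 -5/4 -1 0 } — -5909/4096

-5909/4096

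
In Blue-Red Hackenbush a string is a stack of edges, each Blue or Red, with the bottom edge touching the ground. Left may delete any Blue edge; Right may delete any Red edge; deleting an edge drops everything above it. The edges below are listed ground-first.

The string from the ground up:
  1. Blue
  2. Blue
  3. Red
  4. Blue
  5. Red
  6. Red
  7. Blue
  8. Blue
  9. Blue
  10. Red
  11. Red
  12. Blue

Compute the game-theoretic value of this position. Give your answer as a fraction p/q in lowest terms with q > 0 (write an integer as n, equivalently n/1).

1651/1024

B: Left { 0 }, Right { (no moves) } ⇒ simplest 1
BB: Left { 0,1 }, Right { (no moves) } ⇒ simplest 2
BBR: Left { 0,1 }, Right { 2 } ⇒ simplest 3/2
BBRB: Left { 0,1,3/2 }, Right { 2 } ⇒ simplest 7/4
BBRBR: Left { 0,1,3/2 }, Right { 7/4,2 } ⇒ simplest 13/8
BBRBRR: Left { 0,1,3/2 }, Right { 13/8,7/4,2 } ⇒ simplest 25/16
BBRBRRB: Left { 0,1,3/2,25/16 }, Right { 13/8,7/4,2 } ⇒ simplest 51/32
BBRBRRBB: Left { 0,1,3/2,25/16,51/32 }, Right { 13/8,7/4,2 } ⇒ simplest 103/64
BBRBRRBBB: Left { 0,1,3/2,25/16,51/32,103/64 }, Right { 13/8,7/4,2 } ⇒ simplest 207/128
BBRBRRBBBR: Left { 0,1,3/2,25/16,51/32,103/64 }, Right { 207/128,13/8,7/4,2 } ⇒ simplest 413/256
BBRBRRBBBRR: Left { 0,1,3/2,25/16,51/32,103/64 }, Right { 413/256,207/128,13/8,7/4,2 } ⇒ simplest 825/512
BBRBRRBBBRRB: Left { 0,1,3/2,25/16,51/32,103/64,825/512 }, Right { 413/256,207/128,13/8,7/4,2 } ⇒ simplest 1651/1024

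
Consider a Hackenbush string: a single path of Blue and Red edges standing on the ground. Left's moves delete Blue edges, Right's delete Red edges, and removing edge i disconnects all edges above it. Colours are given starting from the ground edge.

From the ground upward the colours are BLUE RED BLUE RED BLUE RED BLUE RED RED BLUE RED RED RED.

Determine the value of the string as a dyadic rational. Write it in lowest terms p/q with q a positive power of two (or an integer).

edge 1 of 13 (BLUE): { 0 | — } → 1
edge 2 of 13 (RED): { 0 | 1 } → 1/2
edge 3 of 13 (BLUE): { 0; 1/2 | 1 } → 3/4
edge 4 of 13 (RED): { 0; 1/2 | 3/4; 1 } → 5/8
edge 5 of 13 (BLUE): { 0; 1/2; 5/8 | 3/4; 1 } → 11/16
edge 6 of 13 (RED): { 0; 1/2; 5/8 | 11/16; 3/4; 1 } → 21/32
edge 7 of 13 (BLUE): { 0; 1/2; 5/8; 21/32 | 11/16; 3/4; 1 } → 43/64
edge 8 of 13 (RED): { 0; 1/2; 5/8; 21/32 | 43/64; 11/16; 3/4; 1 } → 85/128
edge 9 of 13 (RED): { 0; 1/2; 5/8; 21/32 | 85/128; 43/64; 11/16; 3/4; 1 } → 169/256
edge 10 of 13 (BLUE): { 0; 1/2; 5/8; 21/32; 169/256 | 85/128; 43/64; 11/16; 3/4; 1 } → 339/512
edge 11 of 13 (RED): { 0; 1/2; 5/8; 21/32; 169/256 | 339/512; 85/128; 43/64; 11/16; 3/4; 1 } → 677/1024
edge 12 of 13 (RED): { 0; 1/2; 5/8; 21/32; 169/256 | 677/1024; 339/512; 85/128; 43/64; 11/16; 3/4; 1 } → 1353/2048
edge 13 of 13 (RED): { 0; 1/2; 5/8; 21/32; 169/256 | 1353/2048; 677/1024; 339/512; 85/128; 43/64; 11/16; 3/4; 1 } → 2705/4096

2705/4096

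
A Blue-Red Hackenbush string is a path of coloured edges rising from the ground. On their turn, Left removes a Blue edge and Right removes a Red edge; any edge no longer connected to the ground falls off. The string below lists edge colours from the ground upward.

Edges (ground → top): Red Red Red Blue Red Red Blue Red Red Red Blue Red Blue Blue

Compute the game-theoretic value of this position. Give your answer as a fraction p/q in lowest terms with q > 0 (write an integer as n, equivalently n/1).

value(R) = { — | 0 } ⇒ -1
value(RR) = { — | -1,0 } ⇒ -2
value(RRR) = { — | -2,-1,0 } ⇒ -3
value(RRRB) = { -3 | -2,-1,0 } ⇒ -5/2
value(RRRBR) = { -3 | -5/2,-2,-1,0 } ⇒ -11/4
value(RRRBRR) = { -3 | -11/4,-5/2,-2,-1,0 } ⇒ -23/8
value(RRRBRRB) = { -3,-23/8 | -11/4,-5/2,-2,-1,0 } ⇒ -45/16
value(RRRBRRBR) = { -3,-23/8 | -45/16,-11/4,-5/2,-2,-1,0 } ⇒ -91/32
value(RRRBRRBRR) = { -3,-23/8 | -91/32,-45/16,-11/4,-5/2,-2,-1,0 } ⇒ -183/64
value(RRRBRRBRRR) = { -3,-23/8 | -183/64,-91/32,-45/16,-11/4,-5/2,-2,-1,0 } ⇒ -367/128
value(RRRBRRBRRRB) = { -3,-23/8,-367/128 | -183/64,-91/32,-45/16,-11/4,-5/2,-2,-1,0 } ⇒ -733/256
value(RRRBRRBRRRBR) = { -3,-23/8,-367/128 | -733/256,-183/64,-91/32,-45/16,-11/4,-5/2,-2,-1,0 } ⇒ -1467/512
value(RRRBRRBRRRBRB) = { -3,-23/8,-367/128,-1467/512 | -733/256,-183/64,-91/32,-45/16,-11/4,-5/2,-2,-1,0 } ⇒ -2933/1024
value(RRRBRRBRRRBRBB) = { -3,-23/8,-367/128,-1467/512,-2933/1024 | -733/256,-183/64,-91/32,-45/16,-11/4,-5/2,-2,-1,0 } ⇒ -5865/2048

-5865/2048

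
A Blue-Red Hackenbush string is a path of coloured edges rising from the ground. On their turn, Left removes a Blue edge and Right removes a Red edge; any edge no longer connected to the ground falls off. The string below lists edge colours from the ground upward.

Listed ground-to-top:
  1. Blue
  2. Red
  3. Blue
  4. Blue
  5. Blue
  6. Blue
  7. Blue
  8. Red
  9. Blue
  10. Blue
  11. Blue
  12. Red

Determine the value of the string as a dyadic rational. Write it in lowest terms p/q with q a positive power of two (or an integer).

2013/2048

B: Left { 0 }, Right { — } = simplest 1
BR: Left { 0 }, Right { 1 } = simplest 1/2
BRB: Left { 0 1/2 }, Right { 1 } = simplest 3/4
BRBB: Left { 0 1/2 3/4 }, Right { 1 } = simplest 7/8
BRBBB: Left { 0 1/2 3/4 7/8 }, Right { 1 } = simplest 15/16
BRBBBB: Left { 0 1/2 3/4 7/8 15/16 }, Right { 1 } = simplest 31/32
BRBBBBB: Left { 0 1/2 3/4 7/8 15/16 31/32 }, Right { 1 } = simplest 63/64
BRBBBBBR: Left { 0 1/2 3/4 7/8 15/16 31/32 }, Right { 63/64 1 } = simplest 125/128
BRBBBBBRB: Left { 0 1/2 3/4 7/8 15/16 31/32 125/128 }, Right { 63/64 1 } = simplest 251/256
BRBBBBBRBB: Left { 0 1/2 3/4 7/8 15/16 31/32 125/128 251/256 }, Right { 63/64 1 } = simplest 503/512
BRBBBBBRBBB: Left { 0 1/2 3/4 7/8 15/16 31/32 125/128 251/256 503/512 }, Right { 63/64 1 } = simplest 1007/1024
BRBBBBBRBBBR: Left { 0 1/2 3/4 7/8 15/16 31/32 125/128 251/256 503/512 }, Right { 1007/1024 63/64 1 } = simplest 2013/2048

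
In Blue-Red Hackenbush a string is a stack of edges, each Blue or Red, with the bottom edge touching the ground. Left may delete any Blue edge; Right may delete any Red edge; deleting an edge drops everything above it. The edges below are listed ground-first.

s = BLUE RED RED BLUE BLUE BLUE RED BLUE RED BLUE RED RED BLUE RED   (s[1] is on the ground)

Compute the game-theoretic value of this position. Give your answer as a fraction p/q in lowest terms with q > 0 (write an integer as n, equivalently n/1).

3749/8192

Build val(s[:k]) for k = 1..14, string s = BLUE RED RED BLUE BLUE BLUE RED BLUE RED BLUE RED RED BLUE RED.
val(B) = { 0 |  } -> 1
val(BR) = { 0 | 1 } -> 1/2
val(BRR) = { 0 | 1/2, 1 } -> 1/4
val(BRRB) = { 0, 1/4 | 1/2, 1 } -> 3/8
val(BRRBB) = { 0, 1/4, 3/8 | 1/2, 1 } -> 7/16
val(BRRBBB) = { 0, 1/4, 3/8, 7/16 | 1/2, 1 } -> 15/32
val(BRRBBBR) = { 0, 1/4, 3/8, 7/16 | 15/32, 1/2, 1 } -> 29/64
val(BRRBBBRB) = { 0, 1/4, 3/8, 7/16, 29/64 | 15/32, 1/2, 1 } -> 59/128
val(BRRBBBRBR) = { 0, 1/4, 3/8, 7/16, 29/64 | 59/128, 15/32, 1/2, 1 } -> 117/256
val(BRRBBBRBRB) = { 0, 1/4, 3/8, 7/16, 29/64, 117/256 | 59/128, 15/32, 1/2, 1 } -> 235/512
val(BRRBBBRBRBR) = { 0, 1/4, 3/8, 7/16, 29/64, 117/256 | 235/512, 59/128, 15/32, 1/2, 1 } -> 469/1024
val(BRRBBBRBRBRR) = { 0, 1/4, 3/8, 7/16, 29/64, 117/256 | 469/1024, 235/512, 59/128, 15/32, 1/2, 1 } -> 937/2048
val(BRRBBBRBRBRRB) = { 0, 1/4, 3/8, 7/16, 29/64, 117/256, 937/2048 | 469/1024, 235/512, 59/128, 15/32, 1/2, 1 } -> 1875/4096
val(BRRBBBRBRBRRBR) = { 0, 1/4, 3/8, 7/16, 29/64, 117/256, 937/2048 | 1875/4096, 469/1024, 235/512, 59/128, 15/32, 1/2, 1 } -> 3749/8192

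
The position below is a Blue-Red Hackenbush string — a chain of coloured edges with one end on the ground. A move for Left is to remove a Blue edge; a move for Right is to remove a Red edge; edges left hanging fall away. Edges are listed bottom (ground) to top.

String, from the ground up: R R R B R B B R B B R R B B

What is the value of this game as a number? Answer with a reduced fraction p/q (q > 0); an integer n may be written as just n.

step 1: add R to get R; options L={ none } R={ 0 } ⇒ -1
step 2: add R to get RR; options L={ none } R={ -1 0 } ⇒ -2
step 3: add R to get RRR; options L={ none } R={ -2 -1 0 } ⇒ -3
step 4: add B to get RRRB; options L={ -3 } R={ -2 -1 0 } ⇒ -5/2
step 5: add R to get RRRBR; options L={ -3 } R={ -5/2 -2 -1 0 } ⇒ -11/4
step 6: add B to get RRRBRB; options L={ -3 -11/4 } R={ -5/2 -2 -1 0 } ⇒ -21/8
step 7: add B to get RRRBRBB; options L={ -3 -11/4 -21/8 } R={ -5/2 -2 -1 0 } ⇒ -41/16
step 8: add R to get RRRBRBBR; options L={ -3 -11/4 -21/8 } R={ -41/16 -5/2 -2 -1 0 } ⇒ -83/32
step 9: add B to get RRRBRBBRB; options L={ -3 -11/4 -21/8 -83/32 } R={ -41/16 -5/2 -2 -1 0 } ⇒ -165/64
step 10: add B to get RRRBRBBRBB; options L={ -3 -11/4 -21/8 -83/32 -165/64 } R={ -41/16 -5/2 -2 -1 0 } ⇒ -329/128
step 11: add R to get RRRBRBBRBBR; options L={ -3 -11/4 -21/8 -83/32 -165/64 } R={ -329/128 -41/16 -5/2 -2 -1 0 } ⇒ -659/256
step 12: add R to get RRRBRBBRBBRR; options L={ -3 -11/4 -21/8 -83/32 -165/64 } R={ -659/256 -329/128 -41/16 -5/2 -2 -1 0 } ⇒ -1319/512
step 13: add B to get RRRBRBBRBBRRB; options L={ -3 -11/4 -21/8 -83/32 -165/64 -1319/512 } R={ -659/256 -329/128 -41/16 -5/2 -2 -1 0 } ⇒ -2637/1024
step 14: add B to get RRRBRBBRBBRRBB; options L={ -3 -11/4 -21/8 -83/32 -165/64 -1319/512 -2637/1024 } R={ -659/256 -329/128 -41/16 -5/2 -2 -1 0 } ⇒ -5273/2048

-5273/2048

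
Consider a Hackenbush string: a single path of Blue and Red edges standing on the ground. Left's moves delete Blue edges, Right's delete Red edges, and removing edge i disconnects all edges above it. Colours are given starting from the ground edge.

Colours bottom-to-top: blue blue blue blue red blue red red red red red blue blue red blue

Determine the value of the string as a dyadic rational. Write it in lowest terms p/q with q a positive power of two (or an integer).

Prefix values for blue blue blue blue red blue red red red red red blue blue red blue via {L|R} + simplicity:
step 1: add blue to get b; options L={ 0 } R={ none } gives 1
step 2: add blue to get bb; options L={ 0,1 } R={ none } gives 2
step 3: add blue to get bbb; options L={ 0,1,2 } R={ none } gives 3
step 4: add blue to get bbbb; options L={ 0,1,2,3 } R={ none } gives 4
step 5: add red to get bbbbr; options L={ 0,1,2,3 } R={ 4 } gives 7/2
step 6: add blue to get bbbbrb; options L={ 0,1,2,3,7/2 } R={ 4 } gives 15/4
step 7: add red to get bbbbrbr; options L={ 0,1,2,3,7/2 } R={ 15/4,4 } gives 29/8
step 8: add red to get bbbbrbrr; options L={ 0,1,2,3,7/2 } R={ 29/8,15/4,4 } gives 57/16
step 9: add red to get bbbbrbrrr; options L={ 0,1,2,3,7/2 } R={ 57/16,29/8,15/4,4 } gives 113/32
step 10: add red to get bbbbrbrrrr; options L={ 0,1,2,3,7/2 } R={ 113/32,57/16,29/8,15/4,4 } gives 225/64
step 11: add red to get bbbbrbrrrrr; options L={ 0,1,2,3,7/2 } R={ 225/64,113/32,57/16,29/8,15/4,4 } gives 449/128
step 12: add blue to get bbbbrbrrrrrb; options L={ 0,1,2,3,7/2,449/128 } R={ 225/64,113/32,57/16,29/8,15/4,4 } gives 899/256
step 13: add blue to get bbbbrbrrrrrbb; options L={ 0,1,2,3,7/2,449/128,899/256 } R={ 225/64,113/32,57/16,29/8,15/4,4 } gives 1799/512
step 14: add red to get bbbbrbrrrrrbbr; options L={ 0,1,2,3,7/2,449/128,899/256 } R={ 1799/512,225/64,113/32,57/16,29/8,15/4,4 } gives 3597/1024
step 15: add blue to get bbbbrbrrrrrbbrb; options L={ 0,1,2,3,7/2,449/128,899/256,3597/1024 } R={ 1799/512,225/64,113/32,57/16,29/8,15/4,4 } gives 7195/2048

7195/2048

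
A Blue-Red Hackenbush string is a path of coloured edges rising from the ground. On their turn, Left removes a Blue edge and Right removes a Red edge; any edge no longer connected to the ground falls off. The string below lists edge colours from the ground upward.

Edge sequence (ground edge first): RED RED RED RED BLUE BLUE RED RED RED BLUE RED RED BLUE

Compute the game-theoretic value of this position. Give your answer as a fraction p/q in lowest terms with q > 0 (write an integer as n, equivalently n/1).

-1773/512

g(R) = { — | 0 } ⇒ -1
g(RR) = { — | -1,0 } ⇒ -2
g(RRR) = { — | -2,-1,0 } ⇒ -3
g(RRRR) = { — | -3,-2,-1,0 } ⇒ -4
g(RRRRB) = { -4 | -3,-2,-1,0 } ⇒ -7/2
g(RRRRBB) = { -4,-7/2 | -3,-2,-1,0 } ⇒ -13/4
g(RRRRBBR) = { -4,-7/2 | -13/4,-3,-2,-1,0 } ⇒ -27/8
g(RRRRBBRR) = { -4,-7/2 | -27/8,-13/4,-3,-2,-1,0 } ⇒ -55/16
g(RRRRBBRRR) = { -4,-7/2 | -55/16,-27/8,-13/4,-3,-2,-1,0 } ⇒ -111/32
g(RRRRBBRRRB) = { -4,-7/2,-111/32 | -55/16,-27/8,-13/4,-3,-2,-1,0 } ⇒ -221/64
g(RRRRBBRRRBR) = { -4,-7/2,-111/32 | -221/64,-55/16,-27/8,-13/4,-3,-2,-1,0 } ⇒ -443/128
g(RRRRBBRRRBRR) = { -4,-7/2,-111/32 | -443/128,-221/64,-55/16,-27/8,-13/4,-3,-2,-1,0 } ⇒ -887/256
g(RRRRBBRRRBRRB) = { -4,-7/2,-111/32,-887/256 | -443/128,-221/64,-55/16,-27/8,-13/4,-3,-2,-1,0 } ⇒ -1773/512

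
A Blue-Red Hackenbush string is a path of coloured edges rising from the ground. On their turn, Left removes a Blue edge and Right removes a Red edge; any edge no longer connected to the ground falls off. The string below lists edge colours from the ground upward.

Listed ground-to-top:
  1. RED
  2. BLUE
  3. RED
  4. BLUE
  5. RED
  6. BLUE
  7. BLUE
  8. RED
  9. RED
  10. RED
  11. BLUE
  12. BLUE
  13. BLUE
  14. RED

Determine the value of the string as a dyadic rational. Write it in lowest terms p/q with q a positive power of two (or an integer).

Recurse on prefixes of the 14-edge string RED BLUE RED BLUE RED BLUE BLUE RED RED RED BLUE BLUE BLUE RED:
R: Left { none }, Right { 0 } — simplest -1
RB: Left { -1 }, Right { 0 } — simplest -1/2
RBR: Left { -1 }, Right { -1/2, 0 } — simplest -3/4
RBRB: Left { -1, -3/4 }, Right { -1/2, 0 } — simplest -5/8
RBRBR: Left { -1, -3/4 }, Right { -5/8, -1/2, 0 } — simplest -11/16
RBRBRB: Left { -1, -3/4, -11/16 }, Right { -5/8, -1/2, 0 } — simplest -21/32
RBRBRBB: Left { -1, -3/4, -11/16, -21/32 }, Right { -5/8, -1/2, 0 } — simplest -41/64
RBRBRBBR: Left { -1, -3/4, -11/16, -21/32 }, Right { -41/64, -5/8, -1/2, 0 } — simplest -83/128
RBRBRBBRR: Left { -1, -3/4, -11/16, -21/32 }, Right { -83/128, -41/64, -5/8, -1/2, 0 } — simplest -167/256
RBRBRBBRRR: Left { -1, -3/4, -11/16, -21/32 }, Right { -167/256, -83/128, -41/64, -5/8, -1/2, 0 } — simplest -335/512
RBRBRBBRRRB: Left { -1, -3/4, -11/16, -21/32, -335/512 }, Right { -167/256, -83/128, -41/64, -5/8, -1/2, 0 } — simplest -669/1024
RBRBRBBRRRBB: Left { -1, -3/4, -11/16, -21/32, -335/512, -669/1024 }, Right { -167/256, -83/128, -41/64, -5/8, -1/2, 0 } — simplest -1337/2048
RBRBRBBRRRBBB: Left { -1, -3/4, -11/16, -21/32, -335/512, -669/1024, -1337/2048 }, Right { -167/256, -83/128, -41/64, -5/8, -1/2, 0 } — simplest -2673/4096
RBRBRBBRRRBBBR: Left { -1, -3/4, -11/16, -21/32, -335/512, -669/1024, -1337/2048 }, Right { -2673/4096, -167/256, -83/128, -41/64, -5/8, -1/2, 0 } — simplest -5347/8192

-5347/8192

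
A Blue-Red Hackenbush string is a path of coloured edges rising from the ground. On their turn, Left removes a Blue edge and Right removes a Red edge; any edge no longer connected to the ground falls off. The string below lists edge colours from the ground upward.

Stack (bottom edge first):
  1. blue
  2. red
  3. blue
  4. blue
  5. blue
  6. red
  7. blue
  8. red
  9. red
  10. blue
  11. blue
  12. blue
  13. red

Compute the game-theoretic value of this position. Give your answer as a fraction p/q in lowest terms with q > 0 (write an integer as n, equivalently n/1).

3741/4096

Build v(s[:k]) for k = 1..13, string s = blue red blue blue blue red blue red red blue blue blue red.
step 1: add blue to get b; options L={ 0 } R={ — } => 1
step 2: add red to get br; options L={ 0 } R={ 1 } => 1/2
step 3: add blue to get brb; options L={ 0 1/2 } R={ 1 } => 3/4
step 4: add blue to get brbb; options L={ 0 1/2 3/4 } R={ 1 } => 7/8
step 5: add blue to get brbbb; options L={ 0 1/2 3/4 7/8 } R={ 1 } => 15/16
step 6: add red to get brbbbr; options L={ 0 1/2 3/4 7/8 } R={ 15/16 1 } => 29/32
step 7: add blue to get brbbbrb; options L={ 0 1/2 3/4 7/8 29/32 } R={ 15/16 1 } => 59/64
step 8: add red to get brbbbrbr; options L={ 0 1/2 3/4 7/8 29/32 } R={ 59/64 15/16 1 } => 117/128
step 9: add red to get brbbbrbrr; options L={ 0 1/2 3/4 7/8 29/32 } R={ 117/128 59/64 15/16 1 } => 233/256
step 10: add blue to get brbbbrbrrb; options L={ 0 1/2 3/4 7/8 29/32 233/256 } R={ 117/128 59/64 15/16 1 } => 467/512
step 11: add blue to get brbbbrbrrbb; options L={ 0 1/2 3/4 7/8 29/32 233/256 467/512 } R={ 117/128 59/64 15/16 1 } => 935/1024
step 12: add blue to get brbbbrbrrbbb; options L={ 0 1/2 3/4 7/8 29/32 233/256 467/512 935/1024 } R={ 117/128 59/64 15/16 1 } => 1871/2048
step 13: add red to get brbbbrbrrbbbr; options L={ 0 1/2 3/4 7/8 29/32 233/256 467/512 935/1024 } R={ 1871/2048 117/128 59/64 15/16 1 } => 3741/4096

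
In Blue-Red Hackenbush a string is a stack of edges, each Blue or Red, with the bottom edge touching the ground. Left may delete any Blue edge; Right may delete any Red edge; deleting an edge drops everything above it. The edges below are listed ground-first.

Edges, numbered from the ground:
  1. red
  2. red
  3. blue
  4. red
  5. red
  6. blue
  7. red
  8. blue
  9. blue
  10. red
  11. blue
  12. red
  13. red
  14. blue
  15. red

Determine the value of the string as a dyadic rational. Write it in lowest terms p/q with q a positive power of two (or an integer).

Build G(s[:k]) for k = 1..15, string s = red red blue red red blue red blue blue red blue red red blue red.
G(r) = { (no moves) | 0 } → -1
G(rr) = { (no moves) | -1, 0 } → -2
G(rrb) = { -2 | -1, 0 } → -3/2
G(rrbr) = { -2 | -3/2, -1, 0 } → -7/4
G(rrbrr) = { -2 | -7/4, -3/2, -1, 0 } → -15/8
G(rrbrrb) = { -2, -15/8 | -7/4, -3/2, -1, 0 } → -29/16
G(rrbrrbr) = { -2, -15/8 | -29/16, -7/4, -3/2, -1, 0 } → -59/32
G(rrbrrbrb) = { -2, -15/8, -59/32 | -29/16, -7/4, -3/2, -1, 0 } → -117/64
G(rrbrrbrbb) = { -2, -15/8, -59/32, -117/64 | -29/16, -7/4, -3/2, -1, 0 } → -233/128
G(rrbrrbrbbr) = { -2, -15/8, -59/32, -117/64 | -233/128, -29/16, -7/4, -3/2, -1, 0 } → -467/256
G(rrbrrbrbbrb) = { -2, -15/8, -59/32, -117/64, -467/256 | -233/128, -29/16, -7/4, -3/2, -1, 0 } → -933/512
G(rrbrrbrbbrbr) = { -2, -15/8, -59/32, -117/64, -467/256 | -933/512, -233/128, -29/16, -7/4, -3/2, -1, 0 } → -1867/1024
G(rrbrrbrbbrbrr) = { -2, -15/8, -59/32, -117/64, -467/256 | -1867/1024, -933/512, -233/128, -29/16, -7/4, -3/2, -1, 0 } → -3735/2048
G(rrbrrbrbbrbrrb) = { -2, -15/8, -59/32, -117/64, -467/256, -3735/2048 | -1867/1024, -933/512, -233/128, -29/16, -7/4, -3/2, -1, 0 } → -7469/4096
G(rrbrrbrbbrbrrbr) = { -2, -15/8, -59/32, -117/64, -467/256, -3735/2048 | -7469/4096, -1867/1024, -933/512, -233/128, -29/16, -7/4, -3/2, -1, 0 } → -14939/8192

-14939/8192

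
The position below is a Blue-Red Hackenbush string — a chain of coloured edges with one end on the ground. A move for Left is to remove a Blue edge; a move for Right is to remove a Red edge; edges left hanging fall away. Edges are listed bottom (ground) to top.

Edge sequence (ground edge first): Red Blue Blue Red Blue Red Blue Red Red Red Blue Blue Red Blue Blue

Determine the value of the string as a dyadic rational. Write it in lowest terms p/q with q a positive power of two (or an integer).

Build v(s[:k]) for k = 1..15, string s = Red Blue Blue Red Blue Red Blue Red Red Red Blue Blue Red Blue Blue.
v(R) = {  | 0 } — -1
v(RB) = { -1 | 0 } — -1/2
v(RBB) = { -1 -1/2 | 0 } — -1/4
v(RBBR) = { -1 -1/2 | -1/4 0 } — -3/8
v(RBBRB) = { -1 -1/2 -3/8 | -1/4 0 } — -5/16
v(RBBRBR) = { -1 -1/2 -3/8 | -5/16 -1/4 0 } — -11/32
v(RBBRBRB) = { -1 -1/2 -3/8 -11/32 | -5/16 -1/4 0 } — -21/64
v(RBBRBRBR) = { -1 -1/2 -3/8 -11/32 | -21/64 -5/16 -1/4 0 } — -43/128
v(RBBRBRBRR) = { -1 -1/2 -3/8 -11/32 | -43/128 -21/64 -5/16 -1/4 0 } — -87/256
v(RBBRBRBRRR) = { -1 -1/2 -3/8 -11/32 | -87/256 -43/128 -21/64 -5/16 -1/4 0 } — -175/512
v(RBBRBRBRRRB) = { -1 -1/2 -3/8 -11/32 -175/512 | -87/256 -43/128 -21/64 -5/16 -1/4 0 } — -349/1024
v(RBBRBRBRRRBB) = { -1 -1/2 -3/8 -11/32 -175/512 -349/1024 | -87/256 -43/128 -21/64 -5/16 -1/4 0 } — -697/2048
v(RBBRBRBRRRBBR) = { -1 -1/2 -3/8 -11/32 -175/512 -349/1024 | -697/2048 -87/256 -43/128 -21/64 -5/16 -1/4 0 } — -1395/4096
v(RBBRBRBRRRBBRB) = { -1 -1/2 -3/8 -11/32 -175/512 -349/1024 -1395/4096 | -697/2048 -87/256 -43/128 -21/64 -5/16 -1/4 0 } — -2789/8192
v(RBBRBRBRRRBBRBB) = { -1 -1/2 -3/8 -11/32 -175/512 -349/1024 -1395/4096 -2789/8192 | -697/2048 -87/256 -43/128 -21/64 -5/16 -1/4 0 } — -5577/16384

-5577/16384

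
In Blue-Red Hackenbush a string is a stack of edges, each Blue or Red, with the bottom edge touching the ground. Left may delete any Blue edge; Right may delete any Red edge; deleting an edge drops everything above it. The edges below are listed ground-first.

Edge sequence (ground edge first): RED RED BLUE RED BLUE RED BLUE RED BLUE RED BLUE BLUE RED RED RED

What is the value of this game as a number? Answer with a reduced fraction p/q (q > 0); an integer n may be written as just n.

-13647/8192

1 of 15 · R · max L −∞ · min R 0 — -1
2 of 15 · RR · max L −∞ · min R -1 — -2
3 of 15 · RRB · max L -2 · min R -1 — -3/2
4 of 15 · RRBR · max L -2 · min R -3/2 — -7/4
5 of 15 · RRBRB · max L -7/4 · min R -3/2 — -13/8
6 of 15 · RRBRBR · max L -7/4 · min R -13/8 — -27/16
7 of 15 · RRBRBRB · max L -27/16 · min R -13/8 — -53/32
8 of 15 · RRBRBRBR · max L -27/16 · min R -53/32 — -107/64
9 of 15 · RRBRBRBRB · max L -107/64 · min R -53/32 — -213/128
10 of 15 · RRBRBRBRBR · max L -107/64 · min R -213/128 — -427/256
11 of 15 · RRBRBRBRBRB · max L -427/256 · min R -213/128 — -853/512
12 of 15 · RRBRBRBRBRBB · max L -853/512 · min R -213/128 — -1705/1024
13 of 15 · RRBRBRBRBRBBR · max L -853/512 · min R -1705/1024 — -3411/2048
14 of 15 · RRBRBRBRBRBBRR · max L -853/512 · min R -3411/2048 — -6823/4096
15 of 15 · RRBRBRBRBRBBRRR · max L -853/512 · min R -6823/4096 — -13647/8192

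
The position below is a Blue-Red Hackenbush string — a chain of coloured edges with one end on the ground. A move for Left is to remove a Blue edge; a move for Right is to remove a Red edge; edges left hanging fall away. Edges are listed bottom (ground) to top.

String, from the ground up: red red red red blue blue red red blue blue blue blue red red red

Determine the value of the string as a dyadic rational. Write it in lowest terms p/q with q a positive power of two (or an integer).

-6927/2048

1 of 15 · r · max L −∞ · min R 0 gives -1
2 of 15 · rr · max L −∞ · min R -1 gives -2
3 of 15 · rrr · max L −∞ · min R -2 gives -3
4 of 15 · rrrr · max L −∞ · min R -3 gives -4
5 of 15 · rrrrb · max L -4 · min R -3 gives -7/2
6 of 15 · rrrrbb · max L -7/2 · min R -3 gives -13/4
7 of 15 · rrrrbbr · max L -7/2 · min R -13/4 gives -27/8
8 of 15 · rrrrbbrr · max L -7/2 · min R -27/8 gives -55/16
9 of 15 · rrrrbbrrb · max L -55/16 · min R -27/8 gives -109/32
10 of 15 · rrrrbbrrbb · max L -109/32 · min R -27/8 gives -217/64
11 of 15 · rrrrbbrrbbb · max L -217/64 · min R -27/8 gives -433/128
12 of 15 · rrrrbbrrbbbb · max L -433/128 · min R -27/8 gives -865/256
13 of 15 · rrrrbbrrbbbbr · max L -433/128 · min R -865/256 gives -1731/512
14 of 15 · rrrrbbrrbbbbrr · max L -433/128 · min R -1731/512 gives -3463/1024
15 of 15 · rrrrbbrrbbbbrrr · max L -433/128 · min R -3463/1024 gives -6927/2048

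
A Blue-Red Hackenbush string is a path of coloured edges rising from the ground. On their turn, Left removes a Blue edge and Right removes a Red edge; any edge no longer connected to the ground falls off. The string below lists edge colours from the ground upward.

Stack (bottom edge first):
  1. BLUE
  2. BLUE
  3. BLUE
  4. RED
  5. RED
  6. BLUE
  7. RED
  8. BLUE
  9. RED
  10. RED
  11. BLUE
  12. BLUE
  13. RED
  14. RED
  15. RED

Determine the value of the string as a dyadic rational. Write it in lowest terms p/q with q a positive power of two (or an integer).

B: Left { 0 }, Right { · } so simplest 1
BB: Left { 0 1 }, Right { · } so simplest 2
BBB: Left { 0 1 2 }, Right { · } so simplest 3
BBBR: Left { 0 1 2 }, Right { 3 } so simplest 5/2
BBBRR: Left { 0 1 2 }, Right { 5/2 3 } so simplest 9/4
BBBRRB: Left { 0 1 2 9/4 }, Right { 5/2 3 } so simplest 19/8
BBBRRBR: Left { 0 1 2 9/4 }, Right { 19/8 5/2 3 } so simplest 37/16
BBBRRBRB: Left { 0 1 2 9/4 37/16 }, Right { 19/8 5/2 3 } so simplest 75/32
BBBRRBRBR: Left { 0 1 2 9/4 37/16 }, Right { 75/32 19/8 5/2 3 } so simplest 149/64
BBBRRBRBRR: Left { 0 1 2 9/4 37/16 }, Right { 149/64 75/32 19/8 5/2 3 } so simplest 297/128
BBBRRBRBRRB: Left { 0 1 2 9/4 37/16 297/128 }, Right { 149/64 75/32 19/8 5/2 3 } so simplest 595/256
BBBRRBRBRRBB: Left { 0 1 2 9/4 37/16 297/128 595/256 }, Right { 149/64 75/32 19/8 5/2 3 } so simplest 1191/512
BBBRRBRBRRBBR: Left { 0 1 2 9/4 37/16 297/128 595/256 }, Right { 1191/512 149/64 75/32 19/8 5/2 3 } so simplest 2381/1024
BBBRRBRBRRBBRR: Left { 0 1 2 9/4 37/16 297/128 595/256 }, Right { 2381/1024 1191/512 149/64 75/32 19/8 5/2 3 } so simplest 4761/2048
BBBRRBRBRRBBRRR: Left { 0 1 2 9/4 37/16 297/128 595/256 }, Right { 4761/2048 2381/1024 1191/512 149/64 75/32 19/8 5/2 3 } so simplest 9521/4096

9521/4096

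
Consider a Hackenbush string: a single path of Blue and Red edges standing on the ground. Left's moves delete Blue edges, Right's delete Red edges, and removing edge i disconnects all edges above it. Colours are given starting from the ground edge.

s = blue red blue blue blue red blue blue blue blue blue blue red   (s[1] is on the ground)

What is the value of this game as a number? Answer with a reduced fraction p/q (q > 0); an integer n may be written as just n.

3837/4096

edge 1 of 13 (blue): { 0 | ∅ } gives 1
edge 2 of 13 (red): { 0 | 1 } gives 1/2
edge 3 of 13 (blue): { 0,1/2 | 1 } gives 3/4
edge 4 of 13 (blue): { 0,1/2,3/4 | 1 } gives 7/8
edge 5 of 13 (blue): { 0,1/2,3/4,7/8 | 1 } gives 15/16
edge 6 of 13 (red): { 0,1/2,3/4,7/8 | 15/16,1 } gives 29/32
edge 7 of 13 (blue): { 0,1/2,3/4,7/8,29/32 | 15/16,1 } gives 59/64
edge 8 of 13 (blue): { 0,1/2,3/4,7/8,29/32,59/64 | 15/16,1 } gives 119/128
edge 9 of 13 (blue): { 0,1/2,3/4,7/8,29/32,59/64,119/128 | 15/16,1 } gives 239/256
edge 10 of 13 (blue): { 0,1/2,3/4,7/8,29/32,59/64,119/128,239/256 | 15/16,1 } gives 479/512
edge 11 of 13 (blue): { 0,1/2,3/4,7/8,29/32,59/64,119/128,239/256,479/512 | 15/16,1 } gives 959/1024
edge 12 of 13 (blue): { 0,1/2,3/4,7/8,29/32,59/64,119/128,239/256,479/512,959/1024 | 15/16,1 } gives 1919/2048
edge 13 of 13 (red): { 0,1/2,3/4,7/8,29/32,59/64,119/128,239/256,479/512,959/1024 | 1919/2048,15/16,1 } gives 3837/4096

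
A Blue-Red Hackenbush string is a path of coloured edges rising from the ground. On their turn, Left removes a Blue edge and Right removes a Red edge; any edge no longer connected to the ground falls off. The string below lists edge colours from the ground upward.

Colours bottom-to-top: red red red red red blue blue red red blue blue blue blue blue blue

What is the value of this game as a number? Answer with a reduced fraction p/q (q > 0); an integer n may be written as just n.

Recurse on prefixes of the 15-edge string red red red red red blue blue red red blue blue blue blue blue blue:
1 of 15 · r · max L −∞ · min R 0 ⇒ -1
2 of 15 · rr · max L −∞ · min R -1 ⇒ -2
3 of 15 · rrr · max L −∞ · min R -2 ⇒ -3
4 of 15 · rrrr · max L −∞ · min R -3 ⇒ -4
5 of 15 · rrrrr · max L −∞ · min R -4 ⇒ -5
6 of 15 · rrrrrb · max L -5 · min R -4 ⇒ -9/2
7 of 15 · rrrrrbb · max L -9/2 · min R -4 ⇒ -17/4
8 of 15 · rrrrrbbr · max L -9/2 · min R -17/4 ⇒ -35/8
9 of 15 · rrrrrbbrr · max L -9/2 · min R -35/8 ⇒ -71/16
10 of 15 · rrrrrbbrrb · max L -71/16 · min R -35/8 ⇒ -141/32
11 of 15 · rrrrrbbrrbb · max L -141/32 · min R -35/8 ⇒ -281/64
12 of 15 · rrrrrbbrrbbb · max L -281/64 · min R -35/8 ⇒ -561/128
13 of 15 · rrrrrbbrrbbbb · max L -561/128 · min R -35/8 ⇒ -1121/256
14 of 15 · rrrrrbbrrbbbbb · max L -1121/256 · min R -35/8 ⇒ -2241/512
15 of 15 · rrrrrbbrrbbbbbb · max L -2241/512 · min R -35/8 ⇒ -4481/1024

-4481/1024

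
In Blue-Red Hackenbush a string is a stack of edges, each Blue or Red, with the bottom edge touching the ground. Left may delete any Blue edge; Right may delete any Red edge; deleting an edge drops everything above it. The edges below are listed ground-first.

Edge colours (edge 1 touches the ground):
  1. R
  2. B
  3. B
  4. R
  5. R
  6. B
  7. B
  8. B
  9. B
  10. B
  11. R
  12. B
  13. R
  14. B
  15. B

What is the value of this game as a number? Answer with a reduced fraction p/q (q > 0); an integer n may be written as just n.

-6185/16384

step 1: add R to get R; options L={ ∅ } R={ 0 } → -1
step 2: add B to get RB; options L={ -1 } R={ 0 } → -1/2
step 3: add B to get RBB; options L={ -1 -1/2 } R={ 0 } → -1/4
step 4: add R to get RBBR; options L={ -1 -1/2 } R={ -1/4 0 } → -3/8
step 5: add R to get RBBRR; options L={ -1 -1/2 } R={ -3/8 -1/4 0 } → -7/16
step 6: add B to get RBBRRB; options L={ -1 -1/2 -7/16 } R={ -3/8 -1/4 0 } → -13/32
step 7: add B to get RBBRRBB; options L={ -1 -1/2 -7/16 -13/32 } R={ -3/8 -1/4 0 } → -25/64
step 8: add B to get RBBRRBBB; options L={ -1 -1/2 -7/16 -13/32 -25/64 } R={ -3/8 -1/4 0 } → -49/128
step 9: add B to get RBBRRBBBB; options L={ -1 -1/2 -7/16 -13/32 -25/64 -49/128 } R={ -3/8 -1/4 0 } → -97/256
step 10: add B to get RBBRRBBBBB; options L={ -1 -1/2 -7/16 -13/32 -25/64 -49/128 -97/256 } R={ -3/8 -1/4 0 } → -193/512
step 11: add R to get RBBRRBBBBBR; options L={ -1 -1/2 -7/16 -13/32 -25/64 -49/128 -97/256 } R={ -193/512 -3/8 -1/4 0 } → -387/1024
step 12: add B to get RBBRRBBBBBRB; options L={ -1 -1/2 -7/16 -13/32 -25/64 -49/128 -97/256 -387/1024 } R={ -193/512 -3/8 -1/4 0 } → -773/2048
step 13: add R to get RBBRRBBBBBRBR; options L={ -1 -1/2 -7/16 -13/32 -25/64 -49/128 -97/256 -387/1024 } R={ -773/2048 -193/512 -3/8 -1/4 0 } → -1547/4096
step 14: add B to get RBBRRBBBBBRBRB; options L={ -1 -1/2 -7/16 -13/32 -25/64 -49/128 -97/256 -387/1024 -1547/4096 } R={ -773/2048 -193/512 -3/8 -1/4 0 } → -3093/8192
step 15: add B to get RBBRRBBBBBRBRBB; options L={ -1 -1/2 -7/16 -13/32 -25/64 -49/128 -97/256 -387/1024 -1547/4096 -3093/8192 } R={ -773/2048 -193/512 -3/8 -1/4 0 } → -6185/16384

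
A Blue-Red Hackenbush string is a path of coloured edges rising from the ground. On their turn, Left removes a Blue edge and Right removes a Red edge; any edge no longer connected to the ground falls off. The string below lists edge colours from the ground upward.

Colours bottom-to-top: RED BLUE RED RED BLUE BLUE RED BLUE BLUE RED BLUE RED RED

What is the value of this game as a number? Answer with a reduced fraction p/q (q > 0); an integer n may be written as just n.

1 of 13 · R · max L −∞ · min R 0 = -1
2 of 13 · RB · max L -1 · min R 0 = -1/2
3 of 13 · RBR · max L -1 · min R -1/2 = -3/4
4 of 13 · RBRR · max L -1 · min R -3/4 = -7/8
5 of 13 · RBRRB · max L -7/8 · min R -3/4 = -13/16
6 of 13 · RBRRBB · max L -13/16 · min R -3/4 = -25/32
7 of 13 · RBRRBBR · max L -13/16 · min R -25/32 = -51/64
8 of 13 · RBRRBBRB · max L -51/64 · min R -25/32 = -101/128
9 of 13 · RBRRBBRBB · max L -101/128 · min R -25/32 = -201/256
10 of 13 · RBRRBBRBBR · max L -101/128 · min R -201/256 = -403/512
11 of 13 · RBRRBBRBBRB · max L -403/512 · min R -201/256 = -805/1024
12 of 13 · RBRRBBRBBRBR · max L -403/512 · min R -805/1024 = -1611/2048
13 of 13 · RBRRBBRBBRBRR · max L -403/512 · min R -1611/2048 = -3223/4096

-3223/4096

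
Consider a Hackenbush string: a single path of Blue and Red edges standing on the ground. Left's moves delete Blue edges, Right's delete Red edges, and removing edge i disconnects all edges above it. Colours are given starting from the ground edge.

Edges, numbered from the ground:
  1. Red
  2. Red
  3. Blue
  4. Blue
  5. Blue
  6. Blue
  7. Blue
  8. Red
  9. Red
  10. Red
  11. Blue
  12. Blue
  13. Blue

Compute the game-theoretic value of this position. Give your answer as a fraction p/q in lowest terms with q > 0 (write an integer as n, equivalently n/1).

-2161/2048

Build value(s[:k]) for k = 1..13, string s = Red Red Blue Blue Blue Blue Blue Red Red Red Blue Blue Blue.
edge 1 of 13 (Red): { (no moves) | 0 } ⇒ -1
edge 2 of 13 (Red): { (no moves) | -1 0 } ⇒ -2
edge 3 of 13 (Blue): { -2 | -1 0 } ⇒ -3/2
edge 4 of 13 (Blue): { -2 -3/2 | -1 0 } ⇒ -5/4
edge 5 of 13 (Blue): { -2 -3/2 -5/4 | -1 0 } ⇒ -9/8
edge 6 of 13 (Blue): { -2 -3/2 -5/4 -9/8 | -1 0 } ⇒ -17/16
edge 7 of 13 (Blue): { -2 -3/2 -5/4 -9/8 -17/16 | -1 0 } ⇒ -33/32
edge 8 of 13 (Red): { -2 -3/2 -5/4 -9/8 -17/16 | -33/32 -1 0 } ⇒ -67/64
edge 9 of 13 (Red): { -2 -3/2 -5/4 -9/8 -17/16 | -67/64 -33/32 -1 0 } ⇒ -135/128
edge 10 of 13 (Red): { -2 -3/2 -5/4 -9/8 -17/16 | -135/128 -67/64 -33/32 -1 0 } ⇒ -271/256
edge 11 of 13 (Blue): { -2 -3/2 -5/4 -9/8 -17/16 -271/256 | -135/128 -67/64 -33/32 -1 0 } ⇒ -541/512
edge 12 of 13 (Blue): { -2 -3/2 -5/4 -9/8 -17/16 -271/256 -541/512 | -135/128 -67/64 -33/32 -1 0 } ⇒ -1081/1024
edge 13 of 13 (Blue): { -2 -3/2 -5/4 -9/8 -17/16 -271/256 -541/512 -1081/1024 | -135/128 -67/64 -33/32 -1 0 } ⇒ -2161/2048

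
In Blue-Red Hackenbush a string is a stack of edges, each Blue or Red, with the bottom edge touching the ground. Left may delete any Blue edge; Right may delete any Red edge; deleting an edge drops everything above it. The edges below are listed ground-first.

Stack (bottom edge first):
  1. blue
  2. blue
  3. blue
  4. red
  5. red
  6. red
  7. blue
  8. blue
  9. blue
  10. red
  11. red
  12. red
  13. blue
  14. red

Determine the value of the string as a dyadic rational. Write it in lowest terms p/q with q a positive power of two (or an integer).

4549/2048

G_1 [b]  L=[0]  R=[(no moves)]  gives 1
G_2 [bb]  L=[0; 1]  R=[(no moves)]  gives 2
G_3 [bbb]  L=[0; 1; 2]  R=[(no moves)]  gives 3
G_4 [bbbr]  L=[0; 1; 2]  R=[3]  gives 5/2
G_5 [bbbrr]  L=[0; 1; 2]  R=[5/2; 3]  gives 9/4
G_6 [bbbrrr]  L=[0; 1; 2]  R=[9/4; 5/2; 3]  gives 17/8
G_7 [bbbrrrb]  L=[0; 1; 2; 17/8]  R=[9/4; 5/2; 3]  gives 35/16
G_8 [bbbrrrbb]  L=[0; 1; 2; 17/8; 35/16]  R=[9/4; 5/2; 3]  gives 71/32
G_9 [bbbrrrbbb]  L=[0; 1; 2; 17/8; 35/16; 71/32]  R=[9/4; 5/2; 3]  gives 143/64
G_10 [bbbrrrbbbr]  L=[0; 1; 2; 17/8; 35/16; 71/32]  R=[143/64; 9/4; 5/2; 3]  gives 285/128
G_11 [bbbrrrbbbrr]  L=[0; 1; 2; 17/8; 35/16; 71/32]  R=[285/128; 143/64; 9/4; 5/2; 3]  gives 569/256
G_12 [bbbrrrbbbrrr]  L=[0; 1; 2; 17/8; 35/16; 71/32]  R=[569/256; 285/128; 143/64; 9/4; 5/2; 3]  gives 1137/512
G_13 [bbbrrrbbbrrrb]  L=[0; 1; 2; 17/8; 35/16; 71/32; 1137/512]  R=[569/256; 285/128; 143/64; 9/4; 5/2; 3]  gives 2275/1024
G_14 [bbbrrrbbbrrrbr]  L=[0; 1; 2; 17/8; 35/16; 71/32; 1137/512]  R=[2275/1024; 569/256; 285/128; 143/64; 9/4; 5/2; 3]  gives 4549/2048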